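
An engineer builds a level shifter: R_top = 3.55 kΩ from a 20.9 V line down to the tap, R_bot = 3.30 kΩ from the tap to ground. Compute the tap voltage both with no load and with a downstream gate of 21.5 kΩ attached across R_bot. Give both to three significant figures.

Open-circuit: V = 20.9 × 3.30/(3.55 + 3.30) = 10.1 V.
With the load, R_bot becomes R_bot‖R_L = 2.861 kΩ, so V = 20.9 × 2.861/6.411 = 9.33 V.

Unloaded: 10.1 V; loaded: 9.33 V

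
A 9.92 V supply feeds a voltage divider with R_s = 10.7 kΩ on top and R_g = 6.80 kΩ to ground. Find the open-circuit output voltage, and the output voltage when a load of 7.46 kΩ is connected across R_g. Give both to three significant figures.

Unloaded: 3.85 V; loaded: 2.48 V

Open-circuit: V = 9.92 × 6.80/(10.7 + 6.80) = 3.85 V.
With the load, R_g becomes R_g‖R_L = 3.557 kΩ, so V = 9.92 × 3.557/14.26 = 2.48 V.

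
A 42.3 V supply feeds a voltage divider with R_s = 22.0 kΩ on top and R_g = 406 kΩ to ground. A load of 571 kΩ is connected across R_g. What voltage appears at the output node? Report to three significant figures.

The load sits in parallel with R_g: R_g‖R_L = (406 × 571) / (406 + 571) = 237.3 kΩ.
V_out = 42.3 × 237.3 / (22.0 + 237.3) = 42.3 × 237.3/259.3 = 38.7 V.

V_out ≈ 38.7 V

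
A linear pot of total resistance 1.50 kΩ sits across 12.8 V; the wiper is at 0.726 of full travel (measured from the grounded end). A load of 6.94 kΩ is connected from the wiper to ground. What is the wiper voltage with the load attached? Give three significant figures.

V ≈ 8.91 V

The wiper splits the pot into (1−α)R = 411.0 Ω above and αR = 1089 Ω below.
Lower section ‖ load = 941.3 Ω.
V_wiper = 12.8 × 941.3/(411.0 + 941.3) = 8.91 V.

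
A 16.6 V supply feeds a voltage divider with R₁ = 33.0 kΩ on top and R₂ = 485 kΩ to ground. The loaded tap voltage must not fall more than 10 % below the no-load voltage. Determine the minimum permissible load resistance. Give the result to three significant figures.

R_L(min) ≈ 278 kΩ

Output resistance R_th = R₁‖R₂ = (33.0 × 485)/518.0 = 30.90 kΩ.
The fractional drop is R_th/(R_th + R_L); requiring this ≤ 0.100 gives R_L ≥ R_th(1/0.100 − 1) = 30.90 × 9.000 = 278 kΩ.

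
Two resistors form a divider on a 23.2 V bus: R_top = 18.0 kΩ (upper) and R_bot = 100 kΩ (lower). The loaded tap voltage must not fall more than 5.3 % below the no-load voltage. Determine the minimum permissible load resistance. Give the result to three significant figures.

R_L(min) ≈ 273 kΩ

Output resistance R_th = R_top‖R_bot = (18.0 × 100)/118.0 = 15.25 kΩ.
The fractional drop is R_th/(R_th + R_L); requiring this ≤ 0.0530 gives R_L ≥ R_th(1/0.0530 − 1) = 15.25 × 17.87 = 273 kΩ.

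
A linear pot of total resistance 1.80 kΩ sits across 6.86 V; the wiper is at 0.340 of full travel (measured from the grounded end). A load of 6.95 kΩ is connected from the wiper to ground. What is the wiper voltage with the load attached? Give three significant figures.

V ≈ 2.20 V

The wiper splits the pot into (1−α)R = 1188 Ω above and αR = 612.0 Ω below.
Lower section ‖ load = 562.5 Ω.
V_wiper = 6.86 × 562.5/(1188 + 562.5) = 2.20 V.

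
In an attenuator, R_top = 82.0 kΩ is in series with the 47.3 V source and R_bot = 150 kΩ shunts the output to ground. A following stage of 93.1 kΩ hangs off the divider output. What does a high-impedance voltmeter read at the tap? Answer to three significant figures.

V_out ≈ 19.5 V

The load sits in parallel with R_bot: R_bot‖R_L = (150 × 93.1) / (150 + 93.1) = 57.45 kΩ.
V_out = 47.3 × 57.45 / (82.0 + 57.45) = 47.3 × 57.45/139.4 = 19.5 V.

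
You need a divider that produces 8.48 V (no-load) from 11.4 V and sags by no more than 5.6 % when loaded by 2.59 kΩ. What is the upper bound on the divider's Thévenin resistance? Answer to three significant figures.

Loading drop = R_th/(R_th + R_L) ≤ 0.0560, so R_th ≤ R_L · ε/(1−ε) = 2.59 kΩ × 0.0560/0.9440 = 154 Ω.

R_th ≤ 154 Ω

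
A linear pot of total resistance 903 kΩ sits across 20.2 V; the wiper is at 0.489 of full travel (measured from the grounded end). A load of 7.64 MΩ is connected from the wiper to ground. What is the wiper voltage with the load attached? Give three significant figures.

V ≈ 9.59 V

The wiper splits the pot into (1−α)R = 461.4 kΩ above and αR = 441.6 kΩ below.
Lower section ‖ load = 417.4 kΩ.
V_wiper = 20.2 × 417.4/(461.4 + 417.4) = 9.59 V.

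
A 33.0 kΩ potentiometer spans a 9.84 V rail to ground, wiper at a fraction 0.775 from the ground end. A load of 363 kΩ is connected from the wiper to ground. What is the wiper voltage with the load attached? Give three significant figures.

The wiper splits the pot into (1−α)R = 7.425 kΩ above and αR = 25.57 kΩ below.
Lower section ‖ load = 23.89 kΩ.
V_wiper = 9.84 × 23.89/(7.425 + 23.89) = 7.51 V.

V ≈ 7.51 V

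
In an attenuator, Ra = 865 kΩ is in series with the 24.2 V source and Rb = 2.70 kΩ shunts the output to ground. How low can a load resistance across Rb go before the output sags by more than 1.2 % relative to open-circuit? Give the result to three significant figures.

Output resistance R_th = Ra‖Rb = (865 × 2.70)/867.7 = 2.692 kΩ.
The fractional drop is R_th/(R_th + R_L); requiring this ≤ 0.0120 gives R_L ≥ R_th(1/0.0120 − 1) = 2.692 × 82.33 = 222 kΩ.

R_L(min) ≈ 222 kΩ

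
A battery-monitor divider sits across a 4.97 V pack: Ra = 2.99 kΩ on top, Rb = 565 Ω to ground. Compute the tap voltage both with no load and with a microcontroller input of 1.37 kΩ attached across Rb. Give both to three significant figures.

Unloaded: 0.790 V; loaded: 0.586 V

Open-circuit: V = 4.97 × 565/(2990 + 565) = 0.790 V.
With the load, Rb becomes Rb‖R_L = 400.0 Ω, so V = 4.97 × 400.0/3390 = 0.586 V.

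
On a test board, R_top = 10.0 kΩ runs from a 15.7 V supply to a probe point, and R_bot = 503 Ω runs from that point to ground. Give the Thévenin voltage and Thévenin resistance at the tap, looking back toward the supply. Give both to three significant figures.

V_th = 0.752 V, R_th = 479 Ω

V_th is the open-circuit tap voltage: 15.7 × 503/(10000 + 503) = 0.752 V.
With the supply zeroed, R_top and R_bot appear in parallel from the tap: R_th = R_top‖R_bot = (10000 × 503)/10500 = 479 Ω.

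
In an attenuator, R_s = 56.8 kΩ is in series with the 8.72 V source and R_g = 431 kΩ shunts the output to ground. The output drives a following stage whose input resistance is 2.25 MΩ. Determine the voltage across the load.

The load sits in parallel with R_g: R_g‖R_L = (431 × 2250) / (431 + 2250) = 361.7 kΩ.
V_out = 8.72 × 361.7 / (56.8 + 361.7) = 8.72 × 361.7/418.5 = 7.54 V.
(Unloaded it would have been 7.70 V.)

V_out ≈ 7.54 V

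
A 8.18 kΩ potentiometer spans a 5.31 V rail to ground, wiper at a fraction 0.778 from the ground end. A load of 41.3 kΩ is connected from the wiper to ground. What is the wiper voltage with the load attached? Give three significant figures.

V ≈ 3.99 V

The wiper splits the pot into (1−α)R = 1.816 kΩ above and αR = 6.364 kΩ below.
Lower section ‖ load = 5.514 kΩ.
V_wiper = 5.31 × 5.514/(1.816 + 5.514) = 3.99 V.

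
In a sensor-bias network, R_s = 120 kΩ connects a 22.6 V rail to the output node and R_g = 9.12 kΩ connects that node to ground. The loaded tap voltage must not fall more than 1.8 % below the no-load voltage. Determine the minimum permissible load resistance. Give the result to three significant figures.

Output resistance R_th = R_s‖R_g = (120 × 9.12)/129.1 = 8.476 kΩ.
The fractional drop is R_th/(R_th + R_L); requiring this ≤ 0.0180 gives R_L ≥ R_th(1/0.0180 − 1) = 8.476 × 54.56 = 462 kΩ.

R_L(min) ≈ 462 kΩ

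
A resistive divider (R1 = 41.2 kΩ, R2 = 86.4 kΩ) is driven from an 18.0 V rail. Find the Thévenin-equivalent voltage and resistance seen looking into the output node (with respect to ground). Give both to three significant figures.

V_th = 12.2 V, R_th = 27.9 kΩ

V_th is the open-circuit tap voltage: 18.0 × 86.4/(41.2 + 86.4) = 12.2 V.
With the supply zeroed, R1 and R2 appear in parallel from the tap: R_th = R1‖R2 = (41.2 × 86.4)/127.6 = 27.9 kΩ.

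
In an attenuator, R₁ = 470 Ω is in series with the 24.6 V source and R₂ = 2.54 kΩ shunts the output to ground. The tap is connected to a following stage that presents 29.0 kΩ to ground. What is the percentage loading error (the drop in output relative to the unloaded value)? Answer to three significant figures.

1.35 %

The divider's output (Thévenin) resistance is R₁‖R₂ = 396.6 Ω.
Fractional drop under load = R_th/(R_th + R_L) = 396.6 / (396.6 + 29000) = 0.01349.
So the output falls by 1.35 %.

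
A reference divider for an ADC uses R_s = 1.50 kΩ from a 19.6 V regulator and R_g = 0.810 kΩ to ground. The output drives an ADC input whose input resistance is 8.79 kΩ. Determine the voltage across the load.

V_out ≈ 6.48 V

The load sits in parallel with R_g: R_g‖R_L = (810 × 8790) / (810 + 8790) = 741.7 Ω.
V_out = 19.6 × 741.7 / (1500 + 741.7) = 19.6 × 741.7/2242 = 6.48 V.
(Unloaded it would have been 6.87 V.)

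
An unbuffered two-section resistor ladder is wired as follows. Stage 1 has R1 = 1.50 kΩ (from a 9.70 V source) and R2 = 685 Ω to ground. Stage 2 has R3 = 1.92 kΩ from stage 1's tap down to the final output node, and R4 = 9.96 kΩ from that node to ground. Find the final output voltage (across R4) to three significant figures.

Stage 2 presents R3+R4 = 11880 Ω as a load on stage 1's tap.
Stage 1's lower leg becomes R2‖(R3+R4) = 647.7 Ω, so V_mid = 9.70 × 647.7/2148 = 2.925 V.
Stage 2 is itself unloaded: V_out = V_mid × R4/(R3+R4) = 2.925 × 9960/11880 = 2.45 V.

V_out ≈ 2.45 V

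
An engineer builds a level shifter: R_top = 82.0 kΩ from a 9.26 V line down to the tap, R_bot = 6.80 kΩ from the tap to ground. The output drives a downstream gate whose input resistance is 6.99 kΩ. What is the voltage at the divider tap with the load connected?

V_out ≈ 0.374 V

The load sits in parallel with R_bot: R_bot‖R_L = (6.80 × 6.99) / (6.80 + 6.99) = 3.447 kΩ.
V_out = 9.26 × 3.447 / (82.0 + 3.447) = 9.26 × 3.447/85.45 = 0.374 V.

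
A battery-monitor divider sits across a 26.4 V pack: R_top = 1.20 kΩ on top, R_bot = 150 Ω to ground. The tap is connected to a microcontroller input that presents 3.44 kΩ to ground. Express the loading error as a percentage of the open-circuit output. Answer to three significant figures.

The divider's output (Thévenin) resistance is R_top‖R_bot = 133.3 Ω.
Fractional drop under load = R_th/(R_th + R_L) = 133.3 / (133.3 + 3440) = 0.03731.
So the output falls by 3.73 %.

3.73 %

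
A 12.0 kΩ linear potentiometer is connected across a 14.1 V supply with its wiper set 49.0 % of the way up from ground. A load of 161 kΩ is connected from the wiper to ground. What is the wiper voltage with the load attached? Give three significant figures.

The wiper splits the pot into (1−α)R = 6.120 kΩ above and αR = 5.880 kΩ below.
Lower section ‖ load = 5.673 kΩ.
V_wiper = 14.1 × 5.673/(6.120 + 5.673) = 6.78 V.

V ≈ 6.78 V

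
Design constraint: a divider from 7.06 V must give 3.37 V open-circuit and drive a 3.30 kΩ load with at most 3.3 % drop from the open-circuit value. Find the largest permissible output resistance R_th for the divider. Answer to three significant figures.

Loading drop = R_th/(R_th + R_L) ≤ 0.0330, so R_th ≤ R_L · ε/(1−ε) = 3.30 kΩ × 0.0330/0.9670 = 113 Ω.

R_th ≤ 113 Ω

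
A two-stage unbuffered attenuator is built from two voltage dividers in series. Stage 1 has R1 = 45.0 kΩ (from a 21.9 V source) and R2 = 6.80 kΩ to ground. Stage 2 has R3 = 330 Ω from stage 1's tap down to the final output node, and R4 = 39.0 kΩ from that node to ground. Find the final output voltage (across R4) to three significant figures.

V_out ≈ 2.48 V

Stage 2 presents R3+R4 = 39330 Ω as a load on stage 1's tap.
Stage 1's lower leg becomes R2‖(R3+R4) = 5798 Ω, so V_mid = 21.9 × 5798/50800 = 2.499 V.
Stage 2 is itself unloaded: V_out = V_mid × R4/(R3+R4) = 2.499 × 39000/39330 = 2.48 V.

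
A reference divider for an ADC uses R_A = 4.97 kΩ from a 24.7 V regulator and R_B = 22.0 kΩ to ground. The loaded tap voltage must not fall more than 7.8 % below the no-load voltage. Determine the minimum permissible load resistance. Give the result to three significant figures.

Output resistance R_th = R_A‖R_B = (4.97 × 22.0)/26.97 = 4.054 kΩ.
The fractional drop is R_th/(R_th + R_L); requiring this ≤ 0.0780 gives R_L ≥ R_th(1/0.0780 − 1) = 4.054 × 11.82 = 47.9 kΩ.

R_L(min) ≈ 47.9 kΩ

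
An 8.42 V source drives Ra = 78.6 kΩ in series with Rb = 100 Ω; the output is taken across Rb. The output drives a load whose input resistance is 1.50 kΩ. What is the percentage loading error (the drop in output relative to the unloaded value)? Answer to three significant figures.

The divider's output (Thévenin) resistance is Ra‖Rb = 99.87 Ω.
Fractional drop under load = R_th/(R_th + R_L) = 99.87 / (99.87 + 1500) = 0.06243.
So the output falls by 6.24 %.

6.24 %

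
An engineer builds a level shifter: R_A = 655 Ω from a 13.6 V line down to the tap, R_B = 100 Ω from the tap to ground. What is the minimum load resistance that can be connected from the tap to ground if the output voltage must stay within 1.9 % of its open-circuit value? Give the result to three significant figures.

Output resistance R_th = R_A‖R_B = (655 × 100)/755.0 = 86.75 Ω.
The fractional drop is R_th/(R_th + R_L); requiring this ≤ 0.0190 gives R_L ≥ R_th(1/0.0190 − 1) = 86.75 × 51.63 = 4.48 kΩ.

R_L(min) ≈ 4.48 kΩ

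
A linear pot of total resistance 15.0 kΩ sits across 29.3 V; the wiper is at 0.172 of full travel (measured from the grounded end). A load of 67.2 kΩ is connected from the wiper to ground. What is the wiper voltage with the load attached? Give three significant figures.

V ≈ 4.88 V

The wiper splits the pot into (1−α)R = 12.42 kΩ above and αR = 2.580 kΩ below.
Lower section ‖ load = 2.485 kΩ.
V_wiper = 29.3 × 2.485/(12.42 + 2.485) = 4.88 V.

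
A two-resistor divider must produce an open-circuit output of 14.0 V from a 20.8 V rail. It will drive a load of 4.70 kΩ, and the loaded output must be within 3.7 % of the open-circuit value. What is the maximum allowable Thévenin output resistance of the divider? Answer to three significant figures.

Loading drop = R_th/(R_th + R_L) ≤ 0.0370, so R_th ≤ R_L · ε/(1−ε) = 4.70 kΩ × 0.0370/0.9630 = 181 Ω.

R_th ≤ 181 Ω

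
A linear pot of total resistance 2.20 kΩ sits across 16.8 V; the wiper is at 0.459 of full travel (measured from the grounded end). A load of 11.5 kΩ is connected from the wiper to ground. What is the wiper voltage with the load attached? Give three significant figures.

V ≈ 7.36 V

The wiper splits the pot into (1−α)R = 1.190 kΩ above and αR = 1.010 kΩ below.
Lower section ‖ load = 0.9283 kΩ.
V_wiper = 16.8 × 0.9283/(1.190 + 0.9283) = 7.36 V.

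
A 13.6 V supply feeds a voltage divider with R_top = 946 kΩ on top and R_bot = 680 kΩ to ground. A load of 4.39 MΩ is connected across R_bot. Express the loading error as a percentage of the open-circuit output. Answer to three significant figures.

8.27 %

Unloaded V = 13.6 × 680/1626 = 5.6876 V.
Loaded: R_bot‖R_L = 588.8 kΩ, giving V = 13.6 × 588.8/1535 = 5.2174 V.
Drop = (5.6876 − 5.2174) / 5.6876 = 8.27 %.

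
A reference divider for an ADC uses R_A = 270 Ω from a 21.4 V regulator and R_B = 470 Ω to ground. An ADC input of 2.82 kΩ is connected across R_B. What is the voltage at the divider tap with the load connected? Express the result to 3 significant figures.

V_out ≈ 12.8 V

The load sits in parallel with R_B: R_B‖R_L = (470 × 2820) / (470 + 2820) = 402.9 Ω.
V_out = 21.4 × 402.9 / (270 + 402.9) = 21.4 × 402.9/672.9 = 12.8 V.
(Unloaded it would have been 13.6 V.)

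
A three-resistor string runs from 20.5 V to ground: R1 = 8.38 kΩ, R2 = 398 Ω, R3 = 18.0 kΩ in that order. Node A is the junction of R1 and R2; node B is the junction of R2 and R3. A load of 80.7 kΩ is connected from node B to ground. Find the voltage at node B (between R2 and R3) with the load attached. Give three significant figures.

V ≈ 12.8 V

At node B, R3 is in parallel with the load: R3‖R_L = 14720 Ω.
Below node A the resistance is R2 + (R3‖R_L) = 15120 Ω, so V_A = 20.5 × 15120/23500 = 13.19 V.
Then V_B = V_A × (R3‖R_L)/(R2 + R3‖R_L) = 13.19 × 14720/15120 = 12.8 V.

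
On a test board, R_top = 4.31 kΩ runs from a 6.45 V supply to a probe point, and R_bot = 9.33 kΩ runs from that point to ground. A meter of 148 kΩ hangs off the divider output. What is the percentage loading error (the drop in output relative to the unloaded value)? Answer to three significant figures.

The divider's output (Thévenin) resistance is R_top‖R_bot = 2.948 kΩ.
Fractional drop under load = R_th/(R_th + R_L) = 2.948 / (2.948 + 148) = 0.01953.
So the output falls by 1.95 %.

1.95 %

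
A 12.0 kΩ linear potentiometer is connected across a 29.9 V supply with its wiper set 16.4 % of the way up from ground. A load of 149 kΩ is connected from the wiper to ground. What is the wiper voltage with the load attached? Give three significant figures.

V ≈ 4.85 V

The wiper splits the pot into (1−α)R = 10.03 kΩ above and αR = 1.968 kΩ below.
Lower section ‖ load = 1.942 kΩ.
V_wiper = 29.9 × 1.942/(10.03 + 1.942) = 4.85 V.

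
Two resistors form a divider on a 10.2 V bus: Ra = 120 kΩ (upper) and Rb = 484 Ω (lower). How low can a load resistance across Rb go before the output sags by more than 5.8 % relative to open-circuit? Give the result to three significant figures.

Output resistance R_th = Ra‖Rb = (120000 × 484)/120500 = 482.1 Ω.
The fractional drop is R_th/(R_th + R_L); requiring this ≤ 0.0580 gives R_L ≥ R_th(1/0.0580 − 1) = 482.1 × 16.24 = 7.83 kΩ.

R_L(min) ≈ 7.83 kΩ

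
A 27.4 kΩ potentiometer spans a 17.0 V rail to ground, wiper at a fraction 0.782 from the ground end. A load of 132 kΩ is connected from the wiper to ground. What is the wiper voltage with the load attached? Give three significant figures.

V ≈ 12.8 V

The wiper splits the pot into (1−α)R = 5.973 kΩ above and αR = 21.43 kΩ below.
Lower section ‖ load = 18.43 kΩ.
V_wiper = 17.0 × 18.43/(5.973 + 18.43) = 12.8 V.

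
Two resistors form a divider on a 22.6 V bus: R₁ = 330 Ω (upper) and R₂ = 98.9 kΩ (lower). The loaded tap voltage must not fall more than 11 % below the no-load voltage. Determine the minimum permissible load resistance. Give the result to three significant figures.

Output resistance R_th = R₁‖R₂ = (330 × 98900)/99230 = 328.9 Ω.
The fractional drop is R_th/(R_th + R_L); requiring this ≤ 0.110 gives R_L ≥ R_th(1/0.110 − 1) = 328.9 × 8.091 = 2.66 kΩ.

R_L(min) ≈ 2.66 kΩ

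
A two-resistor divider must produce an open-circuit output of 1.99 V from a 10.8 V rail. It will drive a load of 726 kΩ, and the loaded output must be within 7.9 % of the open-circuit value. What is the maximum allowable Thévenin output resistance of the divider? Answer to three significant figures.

R_th ≤ 62.3 kΩ

Loading drop = R_th/(R_th + R_L) ≤ 0.0790, so R_th ≤ R_L · ε/(1−ε) = 726 kΩ × 0.0790/0.9210 = 62.3 kΩ.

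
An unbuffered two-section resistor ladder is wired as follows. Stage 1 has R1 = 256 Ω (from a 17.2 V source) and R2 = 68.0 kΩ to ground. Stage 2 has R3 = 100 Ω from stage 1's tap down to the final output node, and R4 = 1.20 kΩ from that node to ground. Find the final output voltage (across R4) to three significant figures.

Stage 2 presents R3+R4 = 1300 Ω as a load on stage 1's tap.
Stage 1's lower leg becomes R2‖(R3+R4) = 1276 Ω, so V_mid = 17.2 × 1276/1532 = 14.33 V.
Stage 2 is itself unloaded: V_out = V_mid × R4/(R3+R4) = 14.33 × 1200/1300 = 13.2 V.

V_out ≈ 13.2 V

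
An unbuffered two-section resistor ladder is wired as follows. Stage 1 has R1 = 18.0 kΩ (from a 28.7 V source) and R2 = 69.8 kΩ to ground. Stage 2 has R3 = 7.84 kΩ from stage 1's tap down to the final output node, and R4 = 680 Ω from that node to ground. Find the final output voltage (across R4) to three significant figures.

Stage 2 presents R3+R4 = 8520 Ω as a load on stage 1's tap.
Stage 1's lower leg becomes R2‖(R3+R4) = 7593 Ω, so V_mid = 28.7 × 7593/25590 = 8.515 V.
Stage 2 is itself unloaded: V_out = V_mid × R4/(R3+R4) = 8.515 × 680/8520 = 0.680 V.

V_out ≈ 0.680 V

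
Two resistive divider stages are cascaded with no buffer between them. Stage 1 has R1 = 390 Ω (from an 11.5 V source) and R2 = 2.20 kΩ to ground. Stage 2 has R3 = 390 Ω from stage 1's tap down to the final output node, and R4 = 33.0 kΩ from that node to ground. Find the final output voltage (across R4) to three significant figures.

V_out ≈ 9.56 V

Stage 2 presents R3+R4 = 33390 Ω as a load on stage 1's tap.
Stage 1's lower leg becomes R2‖(R3+R4) = 2064 Ω, so V_mid = 11.5 × 2064/2454 = 9.672 V.
Stage 2 is itself unloaded: V_out = V_mid × R4/(R3+R4) = 9.672 × 33000/33390 = 9.56 V.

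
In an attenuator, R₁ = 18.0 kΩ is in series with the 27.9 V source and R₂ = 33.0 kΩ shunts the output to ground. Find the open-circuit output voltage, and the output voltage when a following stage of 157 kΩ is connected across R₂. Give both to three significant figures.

Unloaded: 18.1 V; loaded: 16.8 V

Open-circuit: V = 27.9 × 33.0/(18.0 + 33.0) = 18.1 V.
With the load, R₂ becomes R₂‖R_L = 27.27 kΩ, so V = 27.9 × 27.27/45.27 = 16.8 V.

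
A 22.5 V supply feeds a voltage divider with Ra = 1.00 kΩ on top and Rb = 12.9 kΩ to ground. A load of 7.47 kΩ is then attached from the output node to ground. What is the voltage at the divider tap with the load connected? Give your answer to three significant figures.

V_out ≈ 18.6 V

The load sits in parallel with Rb: Rb‖R_L = (12.9 × 7.47) / (12.9 + 7.47) = 4.731 kΩ.
V_out = 22.5 × 4.731 / (1.00 + 4.731) = 22.5 × 4.731/5.731 = 18.6 V.
(Unloaded it would have been 20.9 V.)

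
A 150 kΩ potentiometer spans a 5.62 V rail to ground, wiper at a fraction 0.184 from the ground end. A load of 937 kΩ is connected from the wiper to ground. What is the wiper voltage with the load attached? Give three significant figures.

V ≈ 1.01 V

The wiper splits the pot into (1−α)R = 122.4 kΩ above and αR = 27.60 kΩ below.
Lower section ‖ load = 26.81 kΩ.
V_wiper = 5.62 × 26.81/(122.4 + 26.81) = 1.01 V.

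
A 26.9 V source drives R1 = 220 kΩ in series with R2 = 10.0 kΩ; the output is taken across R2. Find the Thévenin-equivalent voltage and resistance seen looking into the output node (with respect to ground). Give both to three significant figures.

V_th is the open-circuit tap voltage: 26.9 × 10.0/(220 + 10.0) = 1.17 V.
With the supply zeroed, R1 and R2 appear in parallel from the tap: R_th = R1‖R2 = (220 × 10.0)/230.0 = 9.57 kΩ.

V_th = 1.17 V, R_th = 9.57 kΩ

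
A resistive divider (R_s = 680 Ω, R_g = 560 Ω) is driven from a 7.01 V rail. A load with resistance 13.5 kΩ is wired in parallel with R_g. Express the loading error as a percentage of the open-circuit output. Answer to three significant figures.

The divider's output (Thévenin) resistance is R_s‖R_g = 307.1 Ω.
Fractional drop under load = R_th/(R_th + R_L) = 307.1 / (307.1 + 13500) = 0.02224.
So the output falls by 2.22 %.

2.22 %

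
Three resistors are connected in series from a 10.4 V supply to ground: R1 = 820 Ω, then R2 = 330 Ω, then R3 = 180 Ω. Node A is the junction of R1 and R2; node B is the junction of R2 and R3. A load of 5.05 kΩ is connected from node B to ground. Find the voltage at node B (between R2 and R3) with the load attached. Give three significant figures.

At node B, R3 is in parallel with the load: R3‖R_L = 173.8 Ω.
Below node A the resistance is R2 + (R3‖R_L) = 503.8 Ω, so V_A = 10.4 × 503.8/1324 = 3.958 V.
Then V_B = V_A × (R3‖R_L)/(R2 + R3‖R_L) = 3.958 × 173.8/503.8 = 1.37 V.

V ≈ 1.37 V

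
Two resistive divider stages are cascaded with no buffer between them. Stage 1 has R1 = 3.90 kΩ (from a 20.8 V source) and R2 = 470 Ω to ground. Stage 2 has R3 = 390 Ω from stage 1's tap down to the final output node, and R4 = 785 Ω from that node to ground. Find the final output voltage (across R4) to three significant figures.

V_out ≈ 1.10 V

Stage 2 presents R3+R4 = 1175 Ω as a load on stage 1's tap.
Stage 1's lower leg becomes R2‖(R3+R4) = 335.7 Ω, so V_mid = 20.8 × 335.7/4236 = 1.649 V.
Stage 2 is itself unloaded: V_out = V_mid × R4/(R3+R4) = 1.649 × 785/1175 = 1.10 V.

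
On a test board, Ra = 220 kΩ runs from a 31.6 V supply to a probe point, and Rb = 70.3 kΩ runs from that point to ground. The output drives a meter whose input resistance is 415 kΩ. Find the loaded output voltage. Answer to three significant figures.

V_out ≈ 6.78 V

The load sits in parallel with Rb: Rb‖R_L = (70.3 × 415) / (70.3 + 415) = 60.12 kΩ.
V_out = 31.6 × 60.12 / (220 + 60.12) = 31.6 × 60.12/280.1 = 6.78 V.
(Unloaded it would have been 7.65 V.)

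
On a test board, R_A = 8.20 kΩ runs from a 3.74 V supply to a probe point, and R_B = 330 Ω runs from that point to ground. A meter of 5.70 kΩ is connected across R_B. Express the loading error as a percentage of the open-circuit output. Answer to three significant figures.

The divider's output (Thévenin) resistance is R_A‖R_B = 317.2 Ω.
Fractional drop under load = R_th/(R_th + R_L) = 317.2 / (317.2 + 5700) = 0.05272.
So the output falls by 5.27 %.

5.27 %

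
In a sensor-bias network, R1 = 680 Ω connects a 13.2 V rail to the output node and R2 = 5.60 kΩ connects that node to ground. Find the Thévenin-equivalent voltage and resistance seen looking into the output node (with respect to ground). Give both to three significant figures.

V_th is the open-circuit tap voltage: 13.2 × 5600/(680 + 5600) = 11.8 V.
With the supply zeroed, R1 and R2 appear in parallel from the tap: R_th = R1‖R2 = (680 × 5600)/6280 = 606 Ω.

V_th = 11.8 V, R_th = 606 Ω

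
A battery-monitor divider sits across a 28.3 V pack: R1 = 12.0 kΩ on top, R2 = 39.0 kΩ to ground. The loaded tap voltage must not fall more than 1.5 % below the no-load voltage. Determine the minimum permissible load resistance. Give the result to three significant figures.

Output resistance R_th = R1‖R2 = (12.0 × 39.0)/51.00 = 9.176 kΩ.
The fractional drop is R_th/(R_th + R_L); requiring this ≤ 0.0150 gives R_L ≥ R_th(1/0.0150 − 1) = 9.176 × 65.67 = 603 kΩ.

R_L(min) ≈ 603 kΩ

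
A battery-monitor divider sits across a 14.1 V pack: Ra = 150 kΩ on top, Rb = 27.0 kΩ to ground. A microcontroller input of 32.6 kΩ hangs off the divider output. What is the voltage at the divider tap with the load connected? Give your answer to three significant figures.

V_out ≈ 1.26 V

The load sits in parallel with Rb: Rb‖R_L = (27.0 × 32.6) / (27.0 + 32.6) = 14.77 kΩ.
V_out = 14.1 × 14.77 / (150 + 14.77) = 14.1 × 14.77/164.8 = 1.26 V.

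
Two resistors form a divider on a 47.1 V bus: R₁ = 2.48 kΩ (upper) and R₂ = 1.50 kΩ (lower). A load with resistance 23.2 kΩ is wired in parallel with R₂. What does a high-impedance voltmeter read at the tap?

The load sits in parallel with R₂: R₂‖R_L = (1.50 × 23.2) / (1.50 + 23.2) = 1.409 kΩ.
V_out = 47.1 × 1.409 / (2.48 + 1.409) = 47.1 × 1.409/3.889 = 17.1 V.
(Unloaded it would have been 17.8 V.)

V_out ≈ 17.1 V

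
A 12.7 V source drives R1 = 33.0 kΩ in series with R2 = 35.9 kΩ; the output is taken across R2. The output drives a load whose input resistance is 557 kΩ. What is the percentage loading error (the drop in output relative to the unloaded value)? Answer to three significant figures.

2.99 %

The divider's output (Thévenin) resistance is R1‖R2 = 17.19 kΩ.
Fractional drop under load = R_th/(R_th + R_L) = 17.19 / (17.19 + 557) = 0.02995.
So the output falls by 2.99 %.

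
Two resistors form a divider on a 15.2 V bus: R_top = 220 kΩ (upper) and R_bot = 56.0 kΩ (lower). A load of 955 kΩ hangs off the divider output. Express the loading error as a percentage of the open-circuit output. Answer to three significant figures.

The divider's output (Thévenin) resistance is R_top‖R_bot = 44.64 kΩ.
Fractional drop under load = R_th/(R_th + R_L) = 44.64 / (44.64 + 955) = 0.04465.
So the output falls by 4.47 %.

4.47 %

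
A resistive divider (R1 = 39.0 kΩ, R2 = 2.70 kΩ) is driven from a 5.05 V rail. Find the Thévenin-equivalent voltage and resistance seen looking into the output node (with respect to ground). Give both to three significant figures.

V_th is the open-circuit tap voltage: 5.05 × 2.70/(39.0 + 2.70) = 0.327 V.
With the supply zeroed, R1 and R2 appear in parallel from the tap: R_th = R1‖R2 = (39.0 × 2.70)/41.70 = 2.53 kΩ.

V_th = 0.327 V, R_th = 2.53 kΩ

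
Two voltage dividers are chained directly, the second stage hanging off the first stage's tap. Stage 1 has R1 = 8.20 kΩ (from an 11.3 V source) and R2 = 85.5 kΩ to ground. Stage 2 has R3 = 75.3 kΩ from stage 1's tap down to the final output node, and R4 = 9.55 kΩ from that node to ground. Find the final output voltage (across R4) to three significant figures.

V_out ≈ 1.07 V

Stage 2 presents R3+R4 = 84.85 kΩ as a load on stage 1's tap.
Stage 1's lower leg becomes R2‖(R3+R4) = 42.59 kΩ, so V_mid = 11.3 × 42.59/50.79 = 9.476 V.
Stage 2 is itself unloaded: V_out = V_mid × R4/(R3+R4) = 9.476 × 9.55/84.85 = 1.07 V.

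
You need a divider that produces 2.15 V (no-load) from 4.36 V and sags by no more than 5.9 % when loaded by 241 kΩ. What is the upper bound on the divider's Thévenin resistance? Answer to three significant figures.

R_th ≤ 15.1 kΩ

Loading drop = R_th/(R_th + R_L) ≤ 0.0590, so R_th ≤ R_L · ε/(1−ε) = 241 kΩ × 0.0590/0.9410 = 15.1 kΩ.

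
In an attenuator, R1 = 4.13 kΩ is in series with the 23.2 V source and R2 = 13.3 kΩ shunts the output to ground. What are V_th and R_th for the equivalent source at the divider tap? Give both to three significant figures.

V_th is the open-circuit tap voltage: 23.2 × 13.3/(4.13 + 13.3) = 17.7 V.
With the supply zeroed, R1 and R2 appear in parallel from the tap: R_th = R1‖R2 = (4.13 × 13.3)/17.43 = 3.15 kΩ.

V_th = 17.7 V, R_th = 3.15 kΩ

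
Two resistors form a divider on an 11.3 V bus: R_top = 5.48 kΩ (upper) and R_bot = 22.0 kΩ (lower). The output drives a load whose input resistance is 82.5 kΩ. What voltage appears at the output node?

V_out ≈ 8.59 V

The load sits in parallel with R_bot: R_bot‖R_L = (22.0 × 82.5) / (22.0 + 82.5) = 17.37 kΩ.
V_out = 11.3 × 17.37 / (5.48 + 17.37) = 11.3 × 17.37/22.85 = 8.59 V.
(Unloaded it would have been 9.05 V.)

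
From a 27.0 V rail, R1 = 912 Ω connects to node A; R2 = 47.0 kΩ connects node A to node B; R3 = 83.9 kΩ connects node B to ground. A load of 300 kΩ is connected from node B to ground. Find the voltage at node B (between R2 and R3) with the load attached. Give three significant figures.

At node B, R3 is in parallel with the load: R3‖R_L = 65560 Ω.
Below node A the resistance is R2 + (R3‖R_L) = 112600 Ω, so V_A = 27.0 × 112600/113500 = 26.78 V.
Then V_B = V_A × (R3‖R_L)/(R2 + R3‖R_L) = 26.78 × 65560/112600 = 15.6 V.

V ≈ 15.6 V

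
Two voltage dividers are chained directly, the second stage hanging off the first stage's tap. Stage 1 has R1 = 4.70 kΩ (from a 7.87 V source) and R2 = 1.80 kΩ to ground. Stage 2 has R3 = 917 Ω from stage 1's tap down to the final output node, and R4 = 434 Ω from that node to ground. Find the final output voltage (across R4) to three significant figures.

V_out ≈ 0.357 V

Stage 2 presents R3+R4 = 1351 Ω as a load on stage 1's tap.
Stage 1's lower leg becomes R2‖(R3+R4) = 771.8 Ω, so V_mid = 7.87 × 771.8/5472 = 1.110 V.
Stage 2 is itself unloaded: V_out = V_mid × R4/(R3+R4) = 1.110 × 434/1351 = 0.357 V.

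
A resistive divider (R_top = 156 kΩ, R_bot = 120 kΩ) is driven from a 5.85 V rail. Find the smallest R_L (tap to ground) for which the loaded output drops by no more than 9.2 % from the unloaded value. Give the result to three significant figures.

Output resistance R_th = R_top‖R_bot = (156 × 120)/276.0 = 67.83 kΩ.
The fractional drop is R_th/(R_th + R_L); requiring this ≤ 0.0920 gives R_L ≥ R_th(1/0.0920 − 1) = 67.83 × 9.870 = 669 kΩ.

R_L(min) ≈ 669 kΩ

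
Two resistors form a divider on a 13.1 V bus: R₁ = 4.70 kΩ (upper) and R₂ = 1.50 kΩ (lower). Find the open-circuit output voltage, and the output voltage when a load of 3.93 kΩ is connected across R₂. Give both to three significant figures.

Open-circuit: V = 13.1 × 1.50/(4.70 + 1.50) = 3.17 V.
With the load, R₂ becomes R₂‖R_L = 1.086 kΩ, so V = 13.1 × 1.086/5.786 = 2.46 V.

Unloaded: 3.17 V; loaded: 2.46 V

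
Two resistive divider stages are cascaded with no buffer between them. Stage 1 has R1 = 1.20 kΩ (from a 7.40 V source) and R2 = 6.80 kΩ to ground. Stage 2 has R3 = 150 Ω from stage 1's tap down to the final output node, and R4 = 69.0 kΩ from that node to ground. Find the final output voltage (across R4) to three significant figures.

Stage 2 presents R3+R4 = 69150 Ω as a load on stage 1's tap.
Stage 1's lower leg becomes R2‖(R3+R4) = 6191 Ω, so V_mid = 7.40 × 6191/7391 = 6.199 V.
Stage 2 is itself unloaded: V_out = V_mid × R4/(R3+R4) = 6.199 × 69000/69150 = 6.19 V.

V_out ≈ 6.19 V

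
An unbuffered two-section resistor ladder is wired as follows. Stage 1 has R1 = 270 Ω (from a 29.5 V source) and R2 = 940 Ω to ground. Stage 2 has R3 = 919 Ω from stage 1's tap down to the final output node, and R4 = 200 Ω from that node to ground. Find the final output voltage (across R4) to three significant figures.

Stage 2 presents R3+R4 = 1119 Ω as a load on stage 1's tap.
Stage 1's lower leg becomes R2‖(R3+R4) = 510.9 Ω, so V_mid = 29.5 × 510.9/780.9 = 19.30 V.
Stage 2 is itself unloaded: V_out = V_mid × R4/(R3+R4) = 19.30 × 200/1119 = 3.45 V.

V_out ≈ 3.45 V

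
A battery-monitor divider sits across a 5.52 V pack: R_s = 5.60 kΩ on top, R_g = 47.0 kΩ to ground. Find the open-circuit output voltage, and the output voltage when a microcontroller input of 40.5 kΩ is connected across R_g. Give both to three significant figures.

Open-circuit: V = 5.52 × 47.0/(5.60 + 47.0) = 4.93 V.
With the load, R_g becomes R_g‖R_L = 21.75 kΩ, so V = 5.52 × 21.75/27.35 = 4.39 V.

Unloaded: 4.93 V; loaded: 4.39 V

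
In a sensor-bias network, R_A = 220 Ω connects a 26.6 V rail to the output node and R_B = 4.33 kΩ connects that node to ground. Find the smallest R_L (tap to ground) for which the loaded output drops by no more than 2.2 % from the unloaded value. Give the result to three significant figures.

Output resistance R_th = R_A‖R_B = (220 × 4330)/4550 = 209.4 Ω.
The fractional drop is R_th/(R_th + R_L); requiring this ≤ 0.0220 gives R_L ≥ R_th(1/0.0220 − 1) = 209.4 × 44.45 = 9.31 kΩ.

R_L(min) ≈ 9.31 kΩ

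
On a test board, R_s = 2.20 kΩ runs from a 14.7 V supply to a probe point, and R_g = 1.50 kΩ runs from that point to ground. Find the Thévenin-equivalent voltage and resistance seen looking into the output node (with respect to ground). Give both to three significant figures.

V_th is the open-circuit tap voltage: 14.7 × 1.50/(2.20 + 1.50) = 5.96 V.
With the supply zeroed, R_s and R_g appear in parallel from the tap: R_th = R_s‖R_g = (2.20 × 1.50)/3.700 = 892 Ω.

V_th = 5.96 V, R_th = 892 Ω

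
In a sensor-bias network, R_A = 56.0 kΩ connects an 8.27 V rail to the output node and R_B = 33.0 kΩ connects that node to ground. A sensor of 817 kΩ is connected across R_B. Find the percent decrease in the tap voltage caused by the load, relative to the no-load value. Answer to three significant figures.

The divider's output (Thévenin) resistance is R_A‖R_B = 20.76 kΩ.
Fractional drop under load = R_th/(R_th + R_L) = 20.76 / (20.76 + 817) = 0.02479.
So the output falls by 2.48 %.

2.48 %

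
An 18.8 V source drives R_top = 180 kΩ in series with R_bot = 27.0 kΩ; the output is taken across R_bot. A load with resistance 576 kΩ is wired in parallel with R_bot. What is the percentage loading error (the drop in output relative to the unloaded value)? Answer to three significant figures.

The divider's output (Thévenin) resistance is R_top‖R_bot = 23.48 kΩ.
Fractional drop under load = R_th/(R_th + R_L) = 23.48 / (23.48 + 576) = 0.03916.
So the output falls by 3.92 %.

3.92 %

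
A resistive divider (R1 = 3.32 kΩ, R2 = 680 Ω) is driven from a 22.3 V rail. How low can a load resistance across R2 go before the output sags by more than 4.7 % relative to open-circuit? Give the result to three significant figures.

R_L(min) ≈ 11.4 kΩ

Output resistance R_th = R1‖R2 = (3320 × 680)/4000 = 564.4 Ω.
The fractional drop is R_th/(R_th + R_L); requiring this ≤ 0.0470 gives R_L ≥ R_th(1/0.0470 − 1) = 564.4 × 20.28 = 11.4 kΩ.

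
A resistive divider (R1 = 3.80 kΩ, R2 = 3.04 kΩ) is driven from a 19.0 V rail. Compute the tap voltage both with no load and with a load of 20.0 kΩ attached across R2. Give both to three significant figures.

Unloaded: 8.44 V; loaded: 7.79 V

Open-circuit: V = 19.0 × 3.04/(3.80 + 3.04) = 8.44 V.
With the load, R2 becomes R2‖R_L = 2.639 kΩ, so V = 19.0 × 2.639/6.439 = 7.79 V.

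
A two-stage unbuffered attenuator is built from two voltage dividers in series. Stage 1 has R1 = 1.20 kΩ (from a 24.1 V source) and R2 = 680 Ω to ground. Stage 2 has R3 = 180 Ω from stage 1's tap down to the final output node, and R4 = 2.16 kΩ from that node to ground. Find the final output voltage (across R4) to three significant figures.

V_out ≈ 6.79 V

Stage 2 presents R3+R4 = 2340 Ω as a load on stage 1's tap.
Stage 1's lower leg becomes R2‖(R3+R4) = 526.9 Ω, so V_mid = 24.1 × 526.9/1727 = 7.353 V.
Stage 2 is itself unloaded: V_out = V_mid × R4/(R3+R4) = 7.353 × 2160/2340 = 6.79 V.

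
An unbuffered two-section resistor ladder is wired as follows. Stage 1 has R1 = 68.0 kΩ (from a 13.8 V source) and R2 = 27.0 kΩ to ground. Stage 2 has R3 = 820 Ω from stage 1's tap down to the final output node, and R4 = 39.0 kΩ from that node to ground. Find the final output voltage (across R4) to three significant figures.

V_out ≈ 2.59 V

Stage 2 presents R3+R4 = 39820 Ω as a load on stage 1's tap.
Stage 1's lower leg becomes R2‖(R3+R4) = 16090 Ω, so V_mid = 13.8 × 16090/84090 = 2.641 V.
Stage 2 is itself unloaded: V_out = V_mid × R4/(R3+R4) = 2.641 × 39000/39820 = 2.59 V.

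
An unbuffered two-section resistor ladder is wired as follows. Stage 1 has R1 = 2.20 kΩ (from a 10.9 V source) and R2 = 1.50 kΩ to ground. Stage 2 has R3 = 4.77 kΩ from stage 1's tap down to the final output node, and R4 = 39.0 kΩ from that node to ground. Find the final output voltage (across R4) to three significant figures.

Stage 2 presents R3+R4 = 43.77 kΩ as a load on stage 1's tap.
Stage 1's lower leg becomes R2‖(R3+R4) = 1.450 kΩ, so V_mid = 10.9 × 1.450/3.650 = 4.331 V.
Stage 2 is itself unloaded: V_out = V_mid × R4/(R3+R4) = 4.331 × 39.0/43.77 = 3.86 V.

V_out ≈ 3.86 V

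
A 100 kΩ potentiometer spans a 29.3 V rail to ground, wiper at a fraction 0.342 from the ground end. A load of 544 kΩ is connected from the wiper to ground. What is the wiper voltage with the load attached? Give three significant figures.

The wiper splits the pot into (1−α)R = 65.80 kΩ above and αR = 34.20 kΩ below.
Lower section ‖ load = 32.18 kΩ.
V_wiper = 29.3 × 32.18/(65.80 + 32.18) = 9.62 V.

V ≈ 9.62 V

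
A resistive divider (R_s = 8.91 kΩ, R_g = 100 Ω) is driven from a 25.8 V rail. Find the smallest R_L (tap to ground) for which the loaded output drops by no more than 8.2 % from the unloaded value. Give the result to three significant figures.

R_L(min) ≈ 1.11 kΩ

Output resistance R_th = R_s‖R_g = (8910 × 100)/9010 = 98.89 Ω.
The fractional drop is R_th/(R_th + R_L); requiring this ≤ 0.0820 gives R_L ≥ R_th(1/0.0820 − 1) = 98.89 × 11.20 = 1.11 kΩ.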